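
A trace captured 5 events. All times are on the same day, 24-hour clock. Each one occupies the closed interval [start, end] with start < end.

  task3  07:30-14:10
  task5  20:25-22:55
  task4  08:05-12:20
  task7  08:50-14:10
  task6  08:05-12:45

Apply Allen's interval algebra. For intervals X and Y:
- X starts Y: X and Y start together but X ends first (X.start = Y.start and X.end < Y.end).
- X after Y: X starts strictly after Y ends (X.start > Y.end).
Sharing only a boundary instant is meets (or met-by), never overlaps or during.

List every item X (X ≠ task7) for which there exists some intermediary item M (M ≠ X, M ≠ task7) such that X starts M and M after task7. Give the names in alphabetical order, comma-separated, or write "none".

none

Target task7 = [08:50, 14:10].
Intermediaries M with M after task7: task5.
Via task5 — items with X starts task5: none.
Union: none.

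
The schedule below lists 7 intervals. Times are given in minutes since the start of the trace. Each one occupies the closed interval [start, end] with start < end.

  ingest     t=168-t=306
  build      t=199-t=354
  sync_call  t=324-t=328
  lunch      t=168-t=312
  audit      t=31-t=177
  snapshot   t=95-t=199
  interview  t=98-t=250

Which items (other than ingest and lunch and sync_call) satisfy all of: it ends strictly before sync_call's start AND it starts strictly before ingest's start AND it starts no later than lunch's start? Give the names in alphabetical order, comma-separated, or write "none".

Conditions: its end is strictly before sync_call's start (X.end < t=324) AND its start is strictly before ingest's start (X.start < t=168) AND its start is no later than lunch's start (X.start <= t=168).
audit: end t=177 < t=324? ✓; start t=31 < t=168? ✓; start t=31 <= t=168? ✓ → yes.
build: end t=354 < t=324? ✗; start t=199 < t=168? ✗; start t=199 <= t=168? ✗ → no.
interview: end t=250 < t=324? ✓; start t=98 < t=168? ✓; start t=98 <= t=168? ✓ → yes.
snapshot: end t=199 < t=324? ✓; start t=95 < t=168? ✓; start t=95 <= t=168? ✓ → yes.
Result: audit, interview, snapshot.

audit, interview, snapshot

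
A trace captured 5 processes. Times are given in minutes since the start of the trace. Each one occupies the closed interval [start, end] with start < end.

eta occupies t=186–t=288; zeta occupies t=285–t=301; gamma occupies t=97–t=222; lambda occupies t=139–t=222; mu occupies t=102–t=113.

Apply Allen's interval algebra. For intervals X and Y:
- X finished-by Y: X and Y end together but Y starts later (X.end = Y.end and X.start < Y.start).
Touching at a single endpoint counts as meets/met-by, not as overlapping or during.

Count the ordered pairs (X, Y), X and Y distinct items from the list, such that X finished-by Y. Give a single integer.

1

Checking all 20 ordered pairs for relation 'finished-by'; matching pairs in alphabetical order:
(gamma, lambda): gamma finished-by lambda ✓
Count: 1.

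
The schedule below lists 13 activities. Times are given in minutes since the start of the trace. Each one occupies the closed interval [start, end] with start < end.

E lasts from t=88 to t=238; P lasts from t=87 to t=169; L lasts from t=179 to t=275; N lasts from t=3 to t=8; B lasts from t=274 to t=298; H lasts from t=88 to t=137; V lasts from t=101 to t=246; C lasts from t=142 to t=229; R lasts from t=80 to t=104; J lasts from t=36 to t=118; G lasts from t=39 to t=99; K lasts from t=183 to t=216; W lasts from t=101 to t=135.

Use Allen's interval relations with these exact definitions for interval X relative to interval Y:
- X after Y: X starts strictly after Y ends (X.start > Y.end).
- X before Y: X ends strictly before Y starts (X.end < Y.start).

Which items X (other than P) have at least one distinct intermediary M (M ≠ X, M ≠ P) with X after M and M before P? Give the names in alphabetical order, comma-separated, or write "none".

B, C, E, G, H, J, K, L, R, V, W

Target P = [t=87, t=169].
Intermediaries M with M before P: N.
Via N — items with X after N: B, C, E, G, H, J, K, L, R, V, W.
Union: B, C, E, G, H, J, K, L, R, V, W.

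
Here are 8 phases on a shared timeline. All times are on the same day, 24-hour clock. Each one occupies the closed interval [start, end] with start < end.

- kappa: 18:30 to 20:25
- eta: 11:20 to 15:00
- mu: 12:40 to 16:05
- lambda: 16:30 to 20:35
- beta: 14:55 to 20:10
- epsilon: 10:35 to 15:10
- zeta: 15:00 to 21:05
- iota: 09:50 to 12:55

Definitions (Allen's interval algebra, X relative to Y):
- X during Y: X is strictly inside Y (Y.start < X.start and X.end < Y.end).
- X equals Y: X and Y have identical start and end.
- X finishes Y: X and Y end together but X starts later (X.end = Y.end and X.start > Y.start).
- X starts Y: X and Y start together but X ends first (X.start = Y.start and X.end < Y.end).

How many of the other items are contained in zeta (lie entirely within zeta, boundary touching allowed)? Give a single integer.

2

Target zeta = [15:00, 21:05].
beta [14:55, 20:10] → overlaps → no.
epsilon [10:35, 15:10] → overlaps → no.
eta [11:20, 15:00] → meets → no.
iota [09:50, 12:55] → before → no.
kappa [18:30, 20:25] → during → counts.
lambda [16:30, 20:35] → during → counts.
mu [12:40, 16:05] → overlaps → no.
Total: 2.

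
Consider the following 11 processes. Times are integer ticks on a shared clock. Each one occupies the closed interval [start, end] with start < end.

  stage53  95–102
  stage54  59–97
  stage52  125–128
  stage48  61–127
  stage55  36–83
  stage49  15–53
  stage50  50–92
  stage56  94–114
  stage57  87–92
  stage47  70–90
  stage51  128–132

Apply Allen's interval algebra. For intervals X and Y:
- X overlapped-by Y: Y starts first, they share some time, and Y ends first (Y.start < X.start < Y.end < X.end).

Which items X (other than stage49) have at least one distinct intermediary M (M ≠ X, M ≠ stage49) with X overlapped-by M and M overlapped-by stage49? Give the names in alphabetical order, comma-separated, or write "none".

Target stage49 = [15, 53].
Intermediaries M with M overlapped-by stage49: stage50, stage55.
Via stage50 — items with X overlapped-by stage50: stage48, stage54.
Via stage55 — items with X overlapped-by stage55: stage47, stage48, stage50, stage54.
Union: stage47, stage48, stage50, stage54.

stage47, stage48, stage50, stage54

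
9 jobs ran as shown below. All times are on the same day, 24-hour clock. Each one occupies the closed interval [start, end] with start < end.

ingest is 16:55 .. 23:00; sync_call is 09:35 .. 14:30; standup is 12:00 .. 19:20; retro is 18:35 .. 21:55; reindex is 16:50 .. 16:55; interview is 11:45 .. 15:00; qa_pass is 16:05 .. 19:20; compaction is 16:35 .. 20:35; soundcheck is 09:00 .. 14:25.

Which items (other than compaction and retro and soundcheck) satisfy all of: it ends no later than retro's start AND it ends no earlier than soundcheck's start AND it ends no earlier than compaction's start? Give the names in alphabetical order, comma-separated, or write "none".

reindex

Conditions: its end is no later than retro's start (X.end <= 18:35) AND its end is no earlier than soundcheck's start (X.end >= 09:00) AND its end is no earlier than compaction's start (X.end >= 16:35).
ingest: end 23:00 <= 18:35? ✗; end 23:00 >= 09:00? ✓; end 23:00 >= 16:35? ✓ → no.
interview: end 15:00 <= 18:35? ✓; end 15:00 >= 09:00? ✓; end 15:00 >= 16:35? ✗ → no.
qa_pass: end 19:20 <= 18:35? ✗; end 19:20 >= 09:00? ✓; end 19:20 >= 16:35? ✓ → no.
reindex: end 16:55 <= 18:35? ✓; end 16:55 >= 09:00? ✓; end 16:55 >= 16:35? ✓ → yes.
standup: end 19:20 <= 18:35? ✗; end 19:20 >= 09:00? ✓; end 19:20 >= 16:35? ✓ → no.
sync_call: end 14:30 <= 18:35? ✓; end 14:30 >= 09:00? ✓; end 14:30 >= 16:35? ✗ → no.
Result: reindex.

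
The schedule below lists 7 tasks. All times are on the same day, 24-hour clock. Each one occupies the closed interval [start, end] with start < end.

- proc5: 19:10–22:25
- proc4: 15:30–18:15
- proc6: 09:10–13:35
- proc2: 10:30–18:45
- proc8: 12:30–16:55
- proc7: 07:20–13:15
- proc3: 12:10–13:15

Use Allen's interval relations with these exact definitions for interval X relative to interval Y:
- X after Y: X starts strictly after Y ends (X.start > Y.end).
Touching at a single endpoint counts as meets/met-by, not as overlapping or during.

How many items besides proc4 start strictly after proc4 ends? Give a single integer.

Target proc4 = [15:30, 18:15].
proc2 [10:30, 18:45] → contains → no.
proc3 [12:10, 13:15] → before → no.
proc5 [19:10, 22:25] → after → counts.
proc6 [09:10, 13:35] → before → no.
proc7 [07:20, 13:15] → before → no.
proc8 [12:30, 16:55] → overlaps → no.
Total: 1.

1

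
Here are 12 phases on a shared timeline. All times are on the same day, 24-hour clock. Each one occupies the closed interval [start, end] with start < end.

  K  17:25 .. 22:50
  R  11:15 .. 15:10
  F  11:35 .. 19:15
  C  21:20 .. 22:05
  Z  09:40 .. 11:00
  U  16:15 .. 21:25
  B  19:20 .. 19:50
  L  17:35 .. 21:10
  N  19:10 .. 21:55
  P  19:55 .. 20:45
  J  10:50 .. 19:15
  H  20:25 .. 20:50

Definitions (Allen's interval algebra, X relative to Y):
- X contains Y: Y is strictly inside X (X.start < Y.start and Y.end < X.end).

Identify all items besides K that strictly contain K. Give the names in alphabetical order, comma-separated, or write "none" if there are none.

none

Target K = [17:25, 22:50].
B [19:20, 19:50] → during → no.
C [21:20, 22:05] → during → no.
F [11:35, 19:15] → overlaps → no.
H [20:25, 20:50] → during → no.
J [10:50, 19:15] → overlaps → no.
L [17:35, 21:10] → during → no.
N [19:10, 21:55] → during → no.
P [19:55, 20:45] → during → no.
R [11:15, 15:10] → before → no.
U [16:15, 21:25] → overlaps → no.
Z [09:40, 11:00] → before → no.
Result: none.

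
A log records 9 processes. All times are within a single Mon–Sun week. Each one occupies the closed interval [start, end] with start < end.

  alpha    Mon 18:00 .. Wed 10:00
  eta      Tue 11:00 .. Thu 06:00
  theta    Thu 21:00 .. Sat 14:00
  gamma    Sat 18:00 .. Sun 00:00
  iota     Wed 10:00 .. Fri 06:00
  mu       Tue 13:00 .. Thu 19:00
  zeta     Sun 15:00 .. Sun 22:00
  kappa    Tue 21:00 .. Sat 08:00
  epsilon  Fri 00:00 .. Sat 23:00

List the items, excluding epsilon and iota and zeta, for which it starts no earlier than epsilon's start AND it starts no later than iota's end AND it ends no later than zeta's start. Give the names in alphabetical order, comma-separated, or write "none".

Conditions: its start is no earlier than epsilon's start (X.start >= Fri 00:00) AND its start is no later than iota's end (X.start <= Fri 06:00) AND its end is no later than zeta's start (X.end <= Sun 15:00).
alpha: start Mon 18:00 >= Fri 00:00? ✗; start Mon 18:00 <= Fri 06:00? ✓; end Wed 10:00 <= Sun 15:00? ✓ → no.
eta: start Tue 11:00 >= Fri 00:00? ✗; start Tue 11:00 <= Fri 06:00? ✓; end Thu 06:00 <= Sun 15:00? ✓ → no.
gamma: start Sat 18:00 >= Fri 00:00? ✓; start Sat 18:00 <= Fri 06:00? ✗; end Sun 00:00 <= Sun 15:00? ✓ → no.
kappa: start Tue 21:00 >= Fri 00:00? ✗; start Tue 21:00 <= Fri 06:00? ✓; end Sat 08:00 <= Sun 15:00? ✓ → no.
mu: start Tue 13:00 >= Fri 00:00? ✗; start Tue 13:00 <= Fri 06:00? ✓; end Thu 19:00 <= Sun 15:00? ✓ → no.
theta: start Thu 21:00 >= Fri 00:00? ✗; start Thu 21:00 <= Fri 06:00? ✓; end Sat 14:00 <= Sun 15:00? ✓ → no.
Result: none.

none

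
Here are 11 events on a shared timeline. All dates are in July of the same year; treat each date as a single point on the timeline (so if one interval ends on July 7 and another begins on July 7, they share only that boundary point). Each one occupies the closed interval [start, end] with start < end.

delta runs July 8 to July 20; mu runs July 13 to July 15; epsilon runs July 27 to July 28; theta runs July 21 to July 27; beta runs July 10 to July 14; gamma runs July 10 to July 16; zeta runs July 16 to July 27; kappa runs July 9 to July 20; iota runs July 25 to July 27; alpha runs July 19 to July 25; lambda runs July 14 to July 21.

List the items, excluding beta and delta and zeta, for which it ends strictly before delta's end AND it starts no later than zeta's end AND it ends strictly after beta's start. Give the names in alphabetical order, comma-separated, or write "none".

Conditions: its end is strictly before delta's end (X.end < July 20) AND its start is no later than zeta's end (X.start <= July 27) AND its end is strictly after beta's start (X.end > July 10).
alpha: end July 25 < July 20? ✗; start July 19 <= July 27? ✓; end July 25 > July 10? ✓ → no.
epsilon: end July 28 < July 20? ✗; start July 27 <= July 27? ✓; end July 28 > July 10? ✓ → no.
gamma: end July 16 < July 20? ✓; start July 10 <= July 27? ✓; end July 16 > July 10? ✓ → yes.
iota: end July 27 < July 20? ✗; start July 25 <= July 27? ✓; end July 27 > July 10? ✓ → no.
kappa: end July 20 < July 20? ✗; start July 9 <= July 27? ✓; end July 20 > July 10? ✓ → no.
lambda: end July 21 < July 20? ✗; start July 14 <= July 27? ✓; end July 21 > July 10? ✓ → no.
mu: end July 15 < July 20? ✓; start July 13 <= July 27? ✓; end July 15 > July 10? ✓ → yes.
theta: end July 27 < July 20? ✗; start July 21 <= July 27? ✓; end July 27 > July 10? ✓ → no.
Result: gamma, mu.

gamma, mu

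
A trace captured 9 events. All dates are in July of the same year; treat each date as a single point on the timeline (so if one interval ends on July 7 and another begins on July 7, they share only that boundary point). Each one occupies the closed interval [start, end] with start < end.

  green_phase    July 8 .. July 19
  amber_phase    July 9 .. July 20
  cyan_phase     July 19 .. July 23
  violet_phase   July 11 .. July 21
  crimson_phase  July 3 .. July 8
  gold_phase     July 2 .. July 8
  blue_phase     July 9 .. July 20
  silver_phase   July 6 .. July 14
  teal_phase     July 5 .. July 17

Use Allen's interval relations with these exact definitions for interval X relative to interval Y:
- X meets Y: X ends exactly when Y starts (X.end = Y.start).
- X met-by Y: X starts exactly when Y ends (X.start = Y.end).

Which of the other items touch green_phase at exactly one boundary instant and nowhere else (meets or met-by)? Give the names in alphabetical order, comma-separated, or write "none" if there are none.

Target green_phase = [July 8, July 19].
amber_phase [July 9, July 20] → overlapped-by → no.
blue_phase [July 9, July 20] → overlapped-by → no.
crimson_phase [July 3, July 8] → meets → yes.
cyan_phase [July 19, July 23] → met-by → yes.
gold_phase [July 2, July 8] → meets → yes.
silver_phase [July 6, July 14] → overlaps → no.
teal_phase [July 5, July 17] → overlaps → no.
violet_phase [July 11, July 21] → overlapped-by → no.
Result: crimson_phase, cyan_phase, gold_phase.

crimson_phase, cyan_phase, gold_phase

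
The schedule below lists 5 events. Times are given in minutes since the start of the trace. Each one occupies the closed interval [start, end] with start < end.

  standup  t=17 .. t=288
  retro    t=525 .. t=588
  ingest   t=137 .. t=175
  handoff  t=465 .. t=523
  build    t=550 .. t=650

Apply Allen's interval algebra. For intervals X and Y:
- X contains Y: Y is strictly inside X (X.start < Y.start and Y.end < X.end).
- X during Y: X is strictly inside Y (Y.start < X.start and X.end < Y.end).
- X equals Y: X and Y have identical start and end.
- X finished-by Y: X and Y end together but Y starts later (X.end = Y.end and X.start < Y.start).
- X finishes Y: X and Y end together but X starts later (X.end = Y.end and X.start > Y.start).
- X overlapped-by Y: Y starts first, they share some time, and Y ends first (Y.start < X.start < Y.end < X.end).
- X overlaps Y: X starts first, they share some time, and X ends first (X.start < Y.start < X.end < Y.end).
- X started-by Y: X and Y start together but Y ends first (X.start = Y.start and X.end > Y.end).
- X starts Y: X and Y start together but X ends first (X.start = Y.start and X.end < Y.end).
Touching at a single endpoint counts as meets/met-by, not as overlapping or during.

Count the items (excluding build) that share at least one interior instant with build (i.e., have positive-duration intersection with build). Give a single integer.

Target build = [t=550, t=650].
handoff [t=465, t=523] → before → no.
ingest [t=137, t=175] → before → no.
retro [t=525, t=588] → overlaps → counts.
standup [t=17, t=288] → before → no.
Total: 1.

1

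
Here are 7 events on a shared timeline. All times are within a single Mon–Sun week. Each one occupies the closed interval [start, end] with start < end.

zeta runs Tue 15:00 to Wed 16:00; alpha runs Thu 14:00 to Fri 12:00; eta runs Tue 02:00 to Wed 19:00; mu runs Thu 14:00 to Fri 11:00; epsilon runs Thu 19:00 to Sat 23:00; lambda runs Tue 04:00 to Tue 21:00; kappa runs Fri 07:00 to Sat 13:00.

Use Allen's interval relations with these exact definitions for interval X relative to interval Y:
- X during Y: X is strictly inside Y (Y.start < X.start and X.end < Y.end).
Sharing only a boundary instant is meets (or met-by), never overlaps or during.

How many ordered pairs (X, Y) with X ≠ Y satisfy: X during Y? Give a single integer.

Checking all 42 ordered pairs for relation 'during'; matching pairs in alphabetical order:
(kappa, epsilon): kappa during epsilon ✓
(lambda, eta): lambda during eta ✓
(zeta, eta): zeta during eta ✓
Count: 3.

3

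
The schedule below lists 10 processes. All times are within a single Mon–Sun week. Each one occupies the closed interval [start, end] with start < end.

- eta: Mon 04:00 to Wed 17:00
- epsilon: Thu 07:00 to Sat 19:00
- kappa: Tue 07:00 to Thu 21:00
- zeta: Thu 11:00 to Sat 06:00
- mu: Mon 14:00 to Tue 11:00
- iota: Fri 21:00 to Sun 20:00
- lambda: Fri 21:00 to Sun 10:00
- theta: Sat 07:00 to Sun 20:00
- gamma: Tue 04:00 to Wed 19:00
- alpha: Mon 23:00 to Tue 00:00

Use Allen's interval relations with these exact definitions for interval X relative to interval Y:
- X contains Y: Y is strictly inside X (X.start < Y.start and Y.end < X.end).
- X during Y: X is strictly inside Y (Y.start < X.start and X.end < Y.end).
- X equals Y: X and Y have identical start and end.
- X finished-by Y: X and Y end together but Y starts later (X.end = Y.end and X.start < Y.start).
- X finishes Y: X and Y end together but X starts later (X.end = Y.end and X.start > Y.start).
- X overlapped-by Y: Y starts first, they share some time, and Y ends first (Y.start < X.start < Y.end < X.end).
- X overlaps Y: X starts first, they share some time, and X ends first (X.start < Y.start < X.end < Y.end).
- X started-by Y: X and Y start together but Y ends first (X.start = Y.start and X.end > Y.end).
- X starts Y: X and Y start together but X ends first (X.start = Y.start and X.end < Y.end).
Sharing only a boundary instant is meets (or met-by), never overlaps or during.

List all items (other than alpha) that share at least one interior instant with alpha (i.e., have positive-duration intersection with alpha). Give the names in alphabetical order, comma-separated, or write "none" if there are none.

Target alpha = [Mon 23:00, Tue 00:00].
epsilon [Thu 07:00, Sat 19:00] → after → no.
eta [Mon 04:00, Wed 17:00] → contains → yes.
gamma [Tue 04:00, Wed 19:00] → after → no.
iota [Fri 21:00, Sun 20:00] → after → no.
kappa [Tue 07:00, Thu 21:00] → after → no.
lambda [Fri 21:00, Sun 10:00] → after → no.
mu [Mon 14:00, Tue 11:00] → contains → yes.
theta [Sat 07:00, Sun 20:00] → after → no.
zeta [Thu 11:00, Sat 06:00] → after → no.
Result: eta, mu.

eta, mu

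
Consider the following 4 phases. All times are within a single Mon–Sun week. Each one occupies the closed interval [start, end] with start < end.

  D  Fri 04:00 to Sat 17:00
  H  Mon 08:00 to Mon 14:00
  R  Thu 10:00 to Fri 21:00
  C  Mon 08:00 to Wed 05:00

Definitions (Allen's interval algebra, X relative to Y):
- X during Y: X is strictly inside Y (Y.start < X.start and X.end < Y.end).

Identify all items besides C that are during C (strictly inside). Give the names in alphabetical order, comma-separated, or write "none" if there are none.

Target C = [Mon 08:00, Wed 05:00].
D [Fri 04:00, Sat 17:00] → after → no.
H [Mon 08:00, Mon 14:00] → starts → no.
R [Thu 10:00, Fri 21:00] → after → no.
Result: none.

none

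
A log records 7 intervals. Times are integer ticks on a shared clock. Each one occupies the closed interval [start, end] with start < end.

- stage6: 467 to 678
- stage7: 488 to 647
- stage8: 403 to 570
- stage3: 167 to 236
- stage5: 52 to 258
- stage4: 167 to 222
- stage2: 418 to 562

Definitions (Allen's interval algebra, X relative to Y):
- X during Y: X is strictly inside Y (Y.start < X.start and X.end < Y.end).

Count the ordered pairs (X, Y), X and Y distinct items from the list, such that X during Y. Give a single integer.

Checking all 42 ordered pairs for relation 'during'; matching pairs in alphabetical order:
(stage2, stage8): stage2 during stage8 ✓
(stage3, stage5): stage3 during stage5 ✓
(stage4, stage5): stage4 during stage5 ✓
(stage7, stage6): stage7 during stage6 ✓
Count: 4.

4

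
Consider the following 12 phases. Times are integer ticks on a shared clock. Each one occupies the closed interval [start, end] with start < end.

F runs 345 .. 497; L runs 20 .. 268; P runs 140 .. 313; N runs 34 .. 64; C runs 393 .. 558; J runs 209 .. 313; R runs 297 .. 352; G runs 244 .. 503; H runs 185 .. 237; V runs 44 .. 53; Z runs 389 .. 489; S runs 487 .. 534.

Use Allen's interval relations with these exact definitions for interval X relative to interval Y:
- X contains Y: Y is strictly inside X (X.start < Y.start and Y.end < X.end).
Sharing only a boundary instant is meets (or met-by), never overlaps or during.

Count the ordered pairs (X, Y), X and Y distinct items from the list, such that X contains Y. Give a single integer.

10

Checking all 132 ordered pairs for relation 'contains'; matching pairs in alphabetical order:
(C, S): C contains S ✓
(F, Z): F contains Z ✓
(G, F): G contains F ✓
(G, R): G contains R ✓
(G, Z): G contains Z ✓
(L, H): L contains H ✓
(L, N): L contains N ✓
(L, V): L contains V ✓
(N, V): N contains V ✓
(P, H): P contains H ✓
Count: 10.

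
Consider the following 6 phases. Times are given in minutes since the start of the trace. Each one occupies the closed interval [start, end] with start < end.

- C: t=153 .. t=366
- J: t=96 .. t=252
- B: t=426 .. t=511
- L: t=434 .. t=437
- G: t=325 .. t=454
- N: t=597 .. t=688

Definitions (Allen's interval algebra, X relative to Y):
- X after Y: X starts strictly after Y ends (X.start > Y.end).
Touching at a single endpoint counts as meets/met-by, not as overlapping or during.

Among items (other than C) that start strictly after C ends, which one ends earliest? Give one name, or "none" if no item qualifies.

L

Target C = [t=153, t=366].
B [t=426, t=511] → after → candidate.
G [t=325, t=454] → overlapped-by → excluded.
J [t=96, t=252] → overlaps → excluded.
L [t=434, t=437] → after → candidate.
N [t=597, t=688] → after → candidate.
Among candidates, earliest end is t=437 → L.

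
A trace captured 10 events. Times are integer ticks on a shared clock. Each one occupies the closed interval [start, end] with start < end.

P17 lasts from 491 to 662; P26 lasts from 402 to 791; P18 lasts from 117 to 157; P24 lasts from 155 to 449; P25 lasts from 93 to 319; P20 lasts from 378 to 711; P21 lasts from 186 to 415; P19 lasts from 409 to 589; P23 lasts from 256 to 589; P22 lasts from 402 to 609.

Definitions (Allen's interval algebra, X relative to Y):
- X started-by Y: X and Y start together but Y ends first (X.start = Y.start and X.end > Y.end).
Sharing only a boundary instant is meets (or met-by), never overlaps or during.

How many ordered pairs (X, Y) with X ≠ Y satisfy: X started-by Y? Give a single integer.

Checking all 90 ordered pairs for relation 'started-by'; matching pairs in alphabetical order:
(P26, P22): P26 started-by P22 ✓
Count: 1.

1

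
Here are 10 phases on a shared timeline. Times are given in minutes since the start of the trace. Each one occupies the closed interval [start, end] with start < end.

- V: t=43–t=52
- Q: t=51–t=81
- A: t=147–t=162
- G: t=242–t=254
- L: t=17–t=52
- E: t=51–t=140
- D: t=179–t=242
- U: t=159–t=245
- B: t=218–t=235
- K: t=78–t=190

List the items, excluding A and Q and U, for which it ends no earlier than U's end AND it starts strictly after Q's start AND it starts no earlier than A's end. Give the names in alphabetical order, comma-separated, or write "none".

G

Conditions: its end is no earlier than U's end (X.end >= t=245) AND its start is strictly after Q's start (X.start > t=51) AND its start is no earlier than A's end (X.start >= t=162).
B: end t=235 >= t=245? ✗; start t=218 > t=51? ✓; start t=218 >= t=162? ✓ → no.
D: end t=242 >= t=245? ✗; start t=179 > t=51? ✓; start t=179 >= t=162? ✓ → no.
E: end t=140 >= t=245? ✗; start t=51 > t=51? ✗; start t=51 >= t=162? ✗ → no.
G: end t=254 >= t=245? ✓; start t=242 > t=51? ✓; start t=242 >= t=162? ✓ → yes.
K: end t=190 >= t=245? ✗; start t=78 > t=51? ✓; start t=78 >= t=162? ✗ → no.
L: end t=52 >= t=245? ✗; start t=17 > t=51? ✗; start t=17 >= t=162? ✗ → no.
V: end t=52 >= t=245? ✗; start t=43 > t=51? ✗; start t=43 >= t=162? ✗ → no.
Result: G.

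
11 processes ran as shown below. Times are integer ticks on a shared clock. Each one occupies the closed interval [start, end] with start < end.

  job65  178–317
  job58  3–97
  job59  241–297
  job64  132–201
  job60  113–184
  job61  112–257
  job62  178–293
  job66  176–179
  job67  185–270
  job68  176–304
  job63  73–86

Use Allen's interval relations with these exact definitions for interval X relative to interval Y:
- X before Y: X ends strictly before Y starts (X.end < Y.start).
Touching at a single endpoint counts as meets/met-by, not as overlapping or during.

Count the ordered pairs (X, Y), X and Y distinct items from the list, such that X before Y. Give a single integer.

Checking all 110 ordered pairs for relation 'before'; matching pairs in alphabetical order:
(job58, job59): job58 before job59 ✓
(job58, job60): job58 before job60 ✓
(job58, job61): job58 before job61 ✓
(job58, job62): job58 before job62 ✓
(job58, job64): job58 before job64 ✓
(job58, job65): job58 before job65 ✓
(job58, job66): job58 before job66 ✓
(job58, job67): job58 before job67 ✓
(job58, job68): job58 before job68 ✓
(job60, job59): job60 before job59 ✓
(job60, job67): job60 before job67 ✓
(job63, job59): job63 before job59 ✓
(job63, job60): job63 before job60 ✓
(job63, job61): job63 before job61 ✓
(job63, job62): job63 before job62 ✓
(job63, job64): job63 before job64 ✓
(job63, job65): job63 before job65 ✓
(job63, job66): job63 before job66 ✓
(job63, job67): job63 before job67 ✓
(job63, job68): job63 before job68 ✓
(job64, job59): job64 before job59 ✓
(job66, job59): job66 before job59 ✓
(job66, job67): job66 before job67 ✓
Count: 23.

23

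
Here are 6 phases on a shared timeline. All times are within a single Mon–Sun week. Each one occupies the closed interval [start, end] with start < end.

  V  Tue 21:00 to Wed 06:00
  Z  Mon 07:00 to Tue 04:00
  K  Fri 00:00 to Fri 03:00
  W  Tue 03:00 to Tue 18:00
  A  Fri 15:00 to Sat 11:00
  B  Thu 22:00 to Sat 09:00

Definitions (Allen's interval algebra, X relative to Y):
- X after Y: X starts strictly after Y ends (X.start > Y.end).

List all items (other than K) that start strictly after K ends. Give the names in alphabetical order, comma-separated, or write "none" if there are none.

A

Target K = [Fri 00:00, Fri 03:00].
A [Fri 15:00, Sat 11:00] → after → yes.
B [Thu 22:00, Sat 09:00] → contains → no.
V [Tue 21:00, Wed 06:00] → before → no.
W [Tue 03:00, Tue 18:00] → before → no.
Z [Mon 07:00, Tue 04:00] → before → no.
Result: A.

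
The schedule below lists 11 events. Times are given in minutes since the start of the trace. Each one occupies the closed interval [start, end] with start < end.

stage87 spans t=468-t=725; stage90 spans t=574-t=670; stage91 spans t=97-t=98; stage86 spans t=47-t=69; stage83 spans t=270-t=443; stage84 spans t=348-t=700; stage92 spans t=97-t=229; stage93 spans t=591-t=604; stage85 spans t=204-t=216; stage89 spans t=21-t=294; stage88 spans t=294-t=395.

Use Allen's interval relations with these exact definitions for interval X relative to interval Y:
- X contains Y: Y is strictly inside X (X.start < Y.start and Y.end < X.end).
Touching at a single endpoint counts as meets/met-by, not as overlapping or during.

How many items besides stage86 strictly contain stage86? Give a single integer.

1

Target stage86 = [t=47, t=69].
stage83 [t=270, t=443] → after → no.
stage84 [t=348, t=700] → after → no.
stage85 [t=204, t=216] → after → no.
stage87 [t=468, t=725] → after → no.
stage88 [t=294, t=395] → after → no.
stage89 [t=21, t=294] → contains → counts.
stage90 [t=574, t=670] → after → no.
stage91 [t=97, t=98] → after → no.
stage92 [t=97, t=229] → after → no.
stage93 [t=591, t=604] → after → no.
Total: 1.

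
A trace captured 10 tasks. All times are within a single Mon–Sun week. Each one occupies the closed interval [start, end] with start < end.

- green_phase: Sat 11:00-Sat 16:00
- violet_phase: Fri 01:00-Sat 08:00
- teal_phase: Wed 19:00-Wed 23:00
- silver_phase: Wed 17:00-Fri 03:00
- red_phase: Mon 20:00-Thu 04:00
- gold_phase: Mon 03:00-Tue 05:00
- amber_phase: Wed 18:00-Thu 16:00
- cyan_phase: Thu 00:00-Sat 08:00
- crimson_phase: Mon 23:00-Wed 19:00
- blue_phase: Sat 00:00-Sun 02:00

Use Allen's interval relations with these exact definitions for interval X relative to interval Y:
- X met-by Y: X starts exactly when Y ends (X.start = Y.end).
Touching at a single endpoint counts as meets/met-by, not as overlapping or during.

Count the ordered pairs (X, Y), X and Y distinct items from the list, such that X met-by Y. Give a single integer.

Checking all 90 ordered pairs for relation 'met-by'; matching pairs in alphabetical order:
(teal_phase, crimson_phase): teal_phase met-by crimson_phase ✓
Count: 1.

1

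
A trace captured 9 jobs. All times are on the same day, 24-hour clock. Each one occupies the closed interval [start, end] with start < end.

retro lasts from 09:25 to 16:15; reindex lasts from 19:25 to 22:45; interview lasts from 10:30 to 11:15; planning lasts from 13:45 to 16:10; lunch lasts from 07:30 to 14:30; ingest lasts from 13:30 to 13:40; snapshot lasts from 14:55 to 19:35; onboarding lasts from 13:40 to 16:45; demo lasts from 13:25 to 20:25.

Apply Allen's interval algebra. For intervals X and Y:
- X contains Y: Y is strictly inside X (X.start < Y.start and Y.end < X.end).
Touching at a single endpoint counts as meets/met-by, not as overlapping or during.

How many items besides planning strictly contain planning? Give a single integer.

3

Target planning = [13:45, 16:10].
demo [13:25, 20:25] → contains → counts.
ingest [13:30, 13:40] → before → no.
interview [10:30, 11:15] → before → no.
lunch [07:30, 14:30] → overlaps → no.
onboarding [13:40, 16:45] → contains → counts.
reindex [19:25, 22:45] → after → no.
retro [09:25, 16:15] → contains → counts.
snapshot [14:55, 19:35] → overlapped-by → no.
Total: 3.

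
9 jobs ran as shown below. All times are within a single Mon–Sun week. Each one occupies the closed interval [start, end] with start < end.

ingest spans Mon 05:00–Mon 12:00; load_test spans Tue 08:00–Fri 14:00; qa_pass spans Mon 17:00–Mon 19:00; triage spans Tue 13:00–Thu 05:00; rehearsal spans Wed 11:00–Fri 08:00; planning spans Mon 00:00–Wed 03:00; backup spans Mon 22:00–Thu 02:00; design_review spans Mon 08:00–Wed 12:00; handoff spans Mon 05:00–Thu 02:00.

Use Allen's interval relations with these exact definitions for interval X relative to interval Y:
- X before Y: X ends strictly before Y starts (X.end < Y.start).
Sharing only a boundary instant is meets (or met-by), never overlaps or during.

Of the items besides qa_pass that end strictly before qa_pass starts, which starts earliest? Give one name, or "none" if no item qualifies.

ingest

Target qa_pass = [Mon 17:00, Mon 19:00].
backup [Mon 22:00, Thu 02:00] → after → excluded.
design_review [Mon 08:00, Wed 12:00] → contains → excluded.
handoff [Mon 05:00, Thu 02:00] → contains → excluded.
ingest [Mon 05:00, Mon 12:00] → before → candidate.
load_test [Tue 08:00, Fri 14:00] → after → excluded.
planning [Mon 00:00, Wed 03:00] → contains → excluded.
rehearsal [Wed 11:00, Fri 08:00] → after → excluded.
triage [Tue 13:00, Thu 05:00] → after → excluded.
Among candidates, earliest start is Mon 05:00 → ingest.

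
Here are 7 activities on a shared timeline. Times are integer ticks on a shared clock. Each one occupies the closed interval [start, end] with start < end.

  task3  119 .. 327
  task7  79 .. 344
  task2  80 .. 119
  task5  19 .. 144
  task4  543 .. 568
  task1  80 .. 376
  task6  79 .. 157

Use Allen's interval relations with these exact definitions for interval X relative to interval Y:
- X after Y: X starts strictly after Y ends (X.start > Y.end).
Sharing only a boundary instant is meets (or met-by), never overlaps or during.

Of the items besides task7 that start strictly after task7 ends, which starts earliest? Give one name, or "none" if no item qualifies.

task4

Target task7 = [79, 344].
task1 [80, 376] → overlapped-by → excluded.
task2 [80, 119] → during → excluded.
task3 [119, 327] → during → excluded.
task4 [543, 568] → after → candidate.
task5 [19, 144] → overlaps → excluded.
task6 [79, 157] → starts → excluded.
Among candidates, earliest start is 543 → task4.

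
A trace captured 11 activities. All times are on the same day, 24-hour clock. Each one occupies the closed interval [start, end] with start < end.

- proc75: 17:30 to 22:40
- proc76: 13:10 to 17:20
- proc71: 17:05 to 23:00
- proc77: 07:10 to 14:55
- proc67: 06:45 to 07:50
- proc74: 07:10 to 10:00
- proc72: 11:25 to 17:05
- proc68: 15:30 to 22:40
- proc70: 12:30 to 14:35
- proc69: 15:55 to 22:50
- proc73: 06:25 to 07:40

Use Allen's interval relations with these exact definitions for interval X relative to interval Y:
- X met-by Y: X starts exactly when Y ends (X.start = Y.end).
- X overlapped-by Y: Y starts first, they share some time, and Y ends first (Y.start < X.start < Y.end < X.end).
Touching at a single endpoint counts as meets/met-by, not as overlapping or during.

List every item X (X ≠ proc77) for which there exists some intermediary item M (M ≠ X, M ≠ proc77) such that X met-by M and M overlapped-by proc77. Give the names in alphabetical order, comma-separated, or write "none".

Target proc77 = [07:10, 14:55].
Intermediaries M with M overlapped-by proc77: proc72, proc76.
Via proc72 — items with X met-by proc72: proc71.
Via proc76 — items with X met-by proc76: none.
Union: proc71.

proc71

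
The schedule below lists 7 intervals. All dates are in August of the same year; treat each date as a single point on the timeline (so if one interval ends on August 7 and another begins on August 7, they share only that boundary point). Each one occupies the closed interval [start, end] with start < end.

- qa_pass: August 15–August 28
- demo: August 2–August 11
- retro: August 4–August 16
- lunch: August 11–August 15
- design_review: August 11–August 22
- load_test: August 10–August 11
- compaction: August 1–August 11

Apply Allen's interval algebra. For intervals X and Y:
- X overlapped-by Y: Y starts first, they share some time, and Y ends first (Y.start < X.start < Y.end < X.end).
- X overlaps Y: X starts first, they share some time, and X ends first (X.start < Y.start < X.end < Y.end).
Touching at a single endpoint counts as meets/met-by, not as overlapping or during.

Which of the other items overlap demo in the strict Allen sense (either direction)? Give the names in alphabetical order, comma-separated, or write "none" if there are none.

retro

Target demo = [August 2, August 11].
compaction [August 1, August 11] → finished-by → no.
design_review [August 11, August 22] → met-by → no.
load_test [August 10, August 11] → finishes → no.
lunch [August 11, August 15] → met-by → no.
qa_pass [August 15, August 28] → after → no.
retro [August 4, August 16] → overlapped-by → yes.
Result: retro.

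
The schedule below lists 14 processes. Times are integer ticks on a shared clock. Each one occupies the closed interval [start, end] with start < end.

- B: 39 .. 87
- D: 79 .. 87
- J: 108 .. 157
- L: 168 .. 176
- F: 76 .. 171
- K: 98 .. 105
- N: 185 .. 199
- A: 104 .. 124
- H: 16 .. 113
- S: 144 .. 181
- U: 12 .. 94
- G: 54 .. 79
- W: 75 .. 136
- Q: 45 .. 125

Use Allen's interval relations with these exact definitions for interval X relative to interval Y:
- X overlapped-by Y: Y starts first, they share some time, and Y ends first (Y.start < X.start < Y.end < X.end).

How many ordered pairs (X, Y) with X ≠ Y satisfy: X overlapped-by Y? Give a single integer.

Checking all 182 ordered pairs for relation 'overlapped-by'; matching pairs in alphabetical order:
(A, H): A overlapped-by H ✓
(A, K): A overlapped-by K ✓
(F, B): F overlapped-by B ✓
(F, G): F overlapped-by G ✓
(F, H): F overlapped-by H ✓
(F, Q): F overlapped-by Q ✓
(F, U): F overlapped-by U ✓
(F, W): F overlapped-by W ✓
(H, U): H overlapped-by U ✓
(J, A): J overlapped-by A ✓
(J, H): J overlapped-by H ✓
(J, Q): J overlapped-by Q ✓
(J, W): J overlapped-by W ✓
(L, F): L overlapped-by F ✓
(Q, B): Q overlapped-by B ✓
(Q, H): Q overlapped-by H ✓
(Q, U): Q overlapped-by U ✓
(S, F): S overlapped-by F ✓
(S, J): S overlapped-by J ✓
(W, B): W overlapped-by B ✓
(W, G): W overlapped-by G ✓
(W, H): W overlapped-by H ✓
(W, Q): W overlapped-by Q ✓
(W, U): W overlapped-by U ✓
Count: 24.

24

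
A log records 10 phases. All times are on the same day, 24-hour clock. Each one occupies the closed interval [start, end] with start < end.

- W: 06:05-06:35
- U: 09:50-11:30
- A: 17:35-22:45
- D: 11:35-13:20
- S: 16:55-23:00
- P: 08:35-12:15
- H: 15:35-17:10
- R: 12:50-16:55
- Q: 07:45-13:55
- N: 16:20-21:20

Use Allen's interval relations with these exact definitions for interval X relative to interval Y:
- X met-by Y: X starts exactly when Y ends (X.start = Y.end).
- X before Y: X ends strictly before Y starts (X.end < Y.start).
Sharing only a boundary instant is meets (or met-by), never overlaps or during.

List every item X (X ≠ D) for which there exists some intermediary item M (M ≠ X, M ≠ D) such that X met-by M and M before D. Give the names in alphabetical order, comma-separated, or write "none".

none

Target D = [11:35, 13:20].
Intermediaries M with M before D: U, W.
Via U — items with X met-by U: none.
Via W — items with X met-by W: none.
Union: none.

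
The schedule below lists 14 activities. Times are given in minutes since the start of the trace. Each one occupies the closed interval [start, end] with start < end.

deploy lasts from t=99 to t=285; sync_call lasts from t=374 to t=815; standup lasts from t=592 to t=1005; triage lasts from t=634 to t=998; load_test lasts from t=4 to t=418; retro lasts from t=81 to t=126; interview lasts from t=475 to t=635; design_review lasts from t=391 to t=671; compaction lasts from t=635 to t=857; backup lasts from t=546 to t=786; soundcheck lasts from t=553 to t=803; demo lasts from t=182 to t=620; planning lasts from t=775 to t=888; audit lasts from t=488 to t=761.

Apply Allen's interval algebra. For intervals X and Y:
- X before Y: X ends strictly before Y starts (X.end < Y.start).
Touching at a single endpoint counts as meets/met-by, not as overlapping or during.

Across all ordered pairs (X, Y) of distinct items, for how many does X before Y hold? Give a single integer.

Checking all 182 ordered pairs for relation 'before'; matching pairs in alphabetical order:
(audit, planning): audit before planning ✓
(demo, compaction): demo before compaction ✓
(demo, planning): demo before planning ✓
(demo, triage): demo before triage ✓
(deploy, audit): deploy before audit ✓
(deploy, backup): deploy before backup ✓
(deploy, compaction): deploy before compaction ✓
(deploy, design_review): deploy before design_review ✓
(deploy, interview): deploy before interview ✓
(deploy, planning): deploy before planning ✓
(deploy, soundcheck): deploy before soundcheck ✓
(deploy, standup): deploy before standup ✓
(deploy, sync_call): deploy before sync_call ✓
(deploy, triage): deploy before triage ✓
(design_review, planning): design_review before planning ✓
(interview, planning): interview before planning ✓
(load_test, audit): load_test before audit ✓
(load_test, backup): load_test before backup ✓
(load_test, compaction): load_test before compaction ✓
(load_test, interview): load_test before interview ✓
(load_test, planning): load_test before planning ✓
(load_test, soundcheck): load_test before soundcheck ✓
(load_test, standup): load_test before standup ✓
(load_test, triage): load_test before triage ✓
... plus 11 further pairs not listed.
Count: 35.

35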